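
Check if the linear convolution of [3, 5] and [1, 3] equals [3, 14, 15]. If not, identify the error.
Recompute linear convolution of [3, 5] and [1, 3]: y[0] = 3×1 = 3; y[1] = 3×3 + 5×1 = 14; y[2] = 5×3 = 15 → [3, 14, 15]. Given [3, 14, 15] matches, so answer: Yes

Yes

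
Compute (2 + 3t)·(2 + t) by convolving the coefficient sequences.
Ascending coefficients: a = [2, 3], b = [2, 1]. c[0] = 2×2 = 4; c[1] = 2×1 + 3×2 = 8; c[2] = 3×1 = 3. Result coefficients: [4, 8, 3] → 4 + 8t + 3t^2

4 + 8t + 3t^2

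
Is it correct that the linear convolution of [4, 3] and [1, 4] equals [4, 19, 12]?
Recompute linear convolution of [4, 3] and [1, 4]: y[0] = 4×1 = 4; y[1] = 4×4 + 3×1 = 19; y[2] = 3×4 = 12 → [4, 19, 12]. Given [4, 19, 12] matches, so answer: Yes

Yes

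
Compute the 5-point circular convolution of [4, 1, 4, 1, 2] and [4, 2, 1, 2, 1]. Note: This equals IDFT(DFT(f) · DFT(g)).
Either evaluate y[k] = Σ_j f[j]·g[(k-j) mod 5] directly, or use IDFT(DFT(f) · DFT(g)). y[0] = 4×4 + 1×1 + 4×2 + 1×1 + 2×2 = 30; y[1] = 4×2 + 1×4 + 4×1 + 1×2 + 2×1 = 20; y[2] = 4×1 + 1×2 + 4×4 + 1×1 + 2×2 = 27; y[3] = 4×2 + 1×1 + 4×2 + 1×4 + 2×1 = 23; y[4] = 4×1 + 1×2 + 4×1 + 1×2 + 2×4 = 20. Result: [30, 20, 27, 23, 20]

[30, 20, 27, 23, 20]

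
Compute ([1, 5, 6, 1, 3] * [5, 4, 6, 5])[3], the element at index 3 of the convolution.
Use y[k] = Σ_i a[i]·b[k-i] at k=3. y[3] = 1×5 + 5×6 + 6×4 + 1×5 = 64

64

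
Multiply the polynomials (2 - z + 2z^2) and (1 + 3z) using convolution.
Ascending coefficients: a = [2, -1, 2], b = [1, 3]. c[0] = 2×1 = 2; c[1] = 2×3 + -1×1 = 5; c[2] = -1×3 + 2×1 = -1; c[3] = 2×3 = 6. Result coefficients: [2, 5, -1, 6] → 2 + 5z - z^2 + 6z^3

2 + 5z - z^2 + 6z^3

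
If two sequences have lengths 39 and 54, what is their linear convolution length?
Linear/full convolution length: m + n - 1 = 39 + 54 - 1 = 92

92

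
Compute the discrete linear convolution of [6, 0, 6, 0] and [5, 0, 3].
y[0] = 6×5 = 30; y[1] = 6×0 + 0×5 = 0; y[2] = 6×3 + 0×0 + 6×5 = 48; y[3] = 0×3 + 6×0 + 0×5 = 0; y[4] = 6×3 + 0×0 = 18; y[5] = 0×3 = 0

[30, 0, 48, 0, 18, 0]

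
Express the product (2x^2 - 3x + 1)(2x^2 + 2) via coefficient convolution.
Ascending coefficients: a = [1, -3, 2], b = [2, 0, 2]. c[0] = 1×2 = 2; c[1] = 1×0 + -3×2 = -6; c[2] = 1×2 + -3×0 + 2×2 = 6; c[3] = -3×2 + 2×0 = -6; c[4] = 2×2 = 4. Result coefficients: [2, -6, 6, -6, 4] → 4x^4 - 6x^3 + 6x^2 - 6x + 2

4x^4 - 6x^3 + 6x^2 - 6x + 2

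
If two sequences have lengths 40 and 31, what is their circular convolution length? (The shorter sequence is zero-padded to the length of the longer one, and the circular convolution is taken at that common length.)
Circular convolution (zero-padding the shorter input) has length max(m, n) = max(40, 31) = 40

40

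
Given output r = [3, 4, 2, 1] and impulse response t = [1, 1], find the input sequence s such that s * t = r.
Deconvolve r=[3, 4, 2, 1] by t=[1, 1]. Since t[0]=1, solve forward: s[0] = r[0] / 1 = 3; s[1] = (r[1] - 3×1) / 1 = 1; s[2] = (r[2] - 1×1) / 1 = 1. So s = [3, 1, 1]. Check by forward convolution: r[0] = 3×1 = 3; r[1] = 3×1 + 1×1 = 4; r[2] = 1×1 + 1×1 = 2; r[3] = 1×1 = 1

[3, 1, 1]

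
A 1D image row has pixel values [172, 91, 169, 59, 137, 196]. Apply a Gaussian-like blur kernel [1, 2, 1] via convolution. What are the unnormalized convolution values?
Convolve image row [172, 91, 169, 59, 137, 196] with kernel [1, 2, 1]: y[0] = 172×1 = 172; y[1] = 172×2 + 91×1 = 435; y[2] = 172×1 + 91×2 + 169×1 = 523; y[3] = 91×1 + 169×2 + 59×1 = 488; y[4] = 169×1 + 59×2 + 137×1 = 424; y[5] = 59×1 + 137×2 + 196×1 = 529; y[6] = 137×1 + 196×2 = 529; y[7] = 196×1 = 196 → [172, 435, 523, 488, 424, 529, 529, 196]. Normalization factor = sum(kernel) = 4.

[172, 435, 523, 488, 424, 529, 529, 196]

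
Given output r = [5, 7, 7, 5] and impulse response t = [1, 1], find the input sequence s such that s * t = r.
Deconvolve r=[5, 7, 7, 5] by t=[1, 1]. Since t[0]=1, solve forward: s[0] = r[0] / 1 = 5; s[1] = (r[1] - 5×1) / 1 = 2; s[2] = (r[2] - 2×1) / 1 = 5. So s = [5, 2, 5]. Check by forward convolution: r[0] = 5×1 = 5; r[1] = 5×1 + 2×1 = 7; r[2] = 2×1 + 5×1 = 7; r[3] = 5×1 = 5

[5, 2, 5]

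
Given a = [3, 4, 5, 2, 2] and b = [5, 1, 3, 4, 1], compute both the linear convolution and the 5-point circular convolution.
Linear: y_lin[0] = 3×5 = 15; y_lin[1] = 3×1 + 4×5 = 23; y_lin[2] = 3×3 + 4×1 + 5×5 = 38; y_lin[3] = 3×4 + 4×3 + 5×1 + 2×5 = 39; y_lin[4] = 3×1 + 4×4 + 5×3 + 2×1 + 2×5 = 46; y_lin[5] = 4×1 + 5×4 + 2×3 + 2×1 = 32; y_lin[6] = 5×1 + 2×4 + 2×3 = 19; y_lin[7] = 2×1 + 2×4 = 10; y_lin[8] = 2×1 = 2 → [15, 23, 38, 39, 46, 32, 19, 10, 2]. Circular (length 5): y[0] = 3×5 + 4×1 + 5×4 + 2×3 + 2×1 = 47; y[1] = 3×1 + 4×5 + 5×1 + 2×4 + 2×3 = 42; y[2] = 3×3 + 4×1 + 5×5 + 2×1 + 2×4 = 48; y[3] = 3×4 + 4×3 + 5×1 + 2×5 + 2×1 = 41; y[4] = 3×1 + 4×4 + 5×3 + 2×1 + 2×5 = 46 → [47, 42, 48, 41, 46]

Linear: [15, 23, 38, 39, 46, 32, 19, 10, 2], Circular: [47, 42, 48, 41, 46]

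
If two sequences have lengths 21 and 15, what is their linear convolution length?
Linear/full convolution length: m + n - 1 = 21 + 15 - 1 = 35

35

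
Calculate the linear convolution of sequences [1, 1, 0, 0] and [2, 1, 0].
y[0] = 1×2 = 2; y[1] = 1×1 + 1×2 = 3; y[2] = 1×0 + 1×1 + 0×2 = 1; y[3] = 1×0 + 0×1 + 0×2 = 0; y[4] = 0×0 + 0×1 = 0; y[5] = 0×0 = 0

[2, 3, 1, 0, 0, 0]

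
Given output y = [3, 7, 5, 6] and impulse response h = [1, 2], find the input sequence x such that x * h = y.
Deconvolve y=[3, 7, 5, 6] by h=[1, 2]. Since h[0]=1, solve forward: x[0] = y[0] / 1 = 3; x[1] = (y[1] - 3×2) / 1 = 1; x[2] = (y[2] - 1×2) / 1 = 3. So x = [3, 1, 3]. Check by forward convolution: y[0] = 3×1 = 3; y[1] = 3×2 + 1×1 = 7; y[2] = 1×2 + 3×1 = 5; y[3] = 3×2 = 6

[3, 1, 3]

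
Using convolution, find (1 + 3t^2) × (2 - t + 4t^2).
Ascending coefficients: a = [1, 0, 3], b = [2, -1, 4]. c[0] = 1×2 = 2; c[1] = 1×-1 + 0×2 = -1; c[2] = 1×4 + 0×-1 + 3×2 = 10; c[3] = 0×4 + 3×-1 = -3; c[4] = 3×4 = 12. Result coefficients: [2, -1, 10, -3, 12] → 2 - t + 10t^2 - 3t^3 + 12t^4

2 - t + 10t^2 - 3t^3 + 12t^4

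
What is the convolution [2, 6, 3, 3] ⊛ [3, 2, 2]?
y[0] = 2×3 = 6; y[1] = 2×2 + 6×3 = 22; y[2] = 2×2 + 6×2 + 3×3 = 25; y[3] = 6×2 + 3×2 + 3×3 = 27; y[4] = 3×2 + 3×2 = 12; y[5] = 3×2 = 6

[6, 22, 25, 27, 12, 6]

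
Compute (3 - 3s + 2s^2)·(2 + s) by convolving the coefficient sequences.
Ascending coefficients: a = [3, -3, 2], b = [2, 1]. c[0] = 3×2 = 6; c[1] = 3×1 + -3×2 = -3; c[2] = -3×1 + 2×2 = 1; c[3] = 2×1 = 2. Result coefficients: [6, -3, 1, 2] → 6 - 3s + s^2 + 2s^3

6 - 3s + s^2 + 2s^3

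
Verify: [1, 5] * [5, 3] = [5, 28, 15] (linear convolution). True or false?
Recompute linear convolution of [1, 5] and [5, 3]: y[0] = 1×5 = 5; y[1] = 1×3 + 5×5 = 28; y[2] = 5×3 = 15 → [5, 28, 15]. Given [5, 28, 15] matches, so answer: Yes

Yes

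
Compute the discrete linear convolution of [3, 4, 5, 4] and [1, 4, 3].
y[0] = 3×1 = 3; y[1] = 3×4 + 4×1 = 16; y[2] = 3×3 + 4×4 + 5×1 = 30; y[3] = 4×3 + 5×4 + 4×1 = 36; y[4] = 5×3 + 4×4 = 31; y[5] = 4×3 = 12

[3, 16, 30, 36, 31, 12]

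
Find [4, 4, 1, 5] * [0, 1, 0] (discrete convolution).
y[0] = 4×0 = 0; y[1] = 4×1 + 4×0 = 4; y[2] = 4×0 + 4×1 + 1×0 = 4; y[3] = 4×0 + 1×1 + 5×0 = 1; y[4] = 1×0 + 5×1 = 5; y[5] = 5×0 = 0

[0, 4, 4, 1, 5, 0]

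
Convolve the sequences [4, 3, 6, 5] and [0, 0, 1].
y[0] = 4×0 = 0; y[1] = 4×0 + 3×0 = 0; y[2] = 4×1 + 3×0 + 6×0 = 4; y[3] = 3×1 + 6×0 + 5×0 = 3; y[4] = 6×1 + 5×0 = 6; y[5] = 5×1 = 5

[0, 0, 4, 3, 6, 5]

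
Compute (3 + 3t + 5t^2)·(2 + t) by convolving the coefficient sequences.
Ascending coefficients: a = [3, 3, 5], b = [2, 1]. c[0] = 3×2 = 6; c[1] = 3×1 + 3×2 = 9; c[2] = 3×1 + 5×2 = 13; c[3] = 5×1 = 5. Result coefficients: [6, 9, 13, 5] → 6 + 9t + 13t^2 + 5t^3

6 + 9t + 13t^2 + 5t^3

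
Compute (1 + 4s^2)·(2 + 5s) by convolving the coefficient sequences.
Ascending coefficients: a = [1, 0, 4], b = [2, 5]. c[0] = 1×2 = 2; c[1] = 1×5 + 0×2 = 5; c[2] = 0×5 + 4×2 = 8; c[3] = 4×5 = 20. Result coefficients: [2, 5, 8, 20] → 2 + 5s + 8s^2 + 20s^3

2 + 5s + 8s^2 + 20s^3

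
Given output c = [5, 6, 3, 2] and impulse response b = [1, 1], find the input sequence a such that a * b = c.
Deconvolve c=[5, 6, 3, 2] by b=[1, 1]. Since b[0]=1, solve forward: a[0] = c[0] / 1 = 5; a[1] = (c[1] - 5×1) / 1 = 1; a[2] = (c[2] - 1×1) / 1 = 2. So a = [5, 1, 2]. Check by forward convolution: c[0] = 5×1 = 5; c[1] = 5×1 + 1×1 = 6; c[2] = 1×1 + 2×1 = 3; c[3] = 2×1 = 2

[5, 1, 2]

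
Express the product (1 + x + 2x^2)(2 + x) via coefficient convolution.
Ascending coefficients: a = [1, 1, 2], b = [2, 1]. c[0] = 1×2 = 2; c[1] = 1×1 + 1×2 = 3; c[2] = 1×1 + 2×2 = 5; c[3] = 2×1 = 2. Result coefficients: [2, 3, 5, 2] → 2 + 3x + 5x^2 + 2x^3

2 + 3x + 5x^2 + 2x^3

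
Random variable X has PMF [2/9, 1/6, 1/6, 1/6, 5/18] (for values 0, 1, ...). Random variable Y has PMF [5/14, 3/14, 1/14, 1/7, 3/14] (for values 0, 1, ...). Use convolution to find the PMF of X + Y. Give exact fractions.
P(X+Y=k) = Σ_i P(X=i)·P(Y=k-i) — a convolution of [2/9, 1/6, 1/6, 1/6, 5/18] and [5/14, 3/14, 1/14, 1/7, 3/14]. P(X+Y=0) = (2/9)×(5/14) = 5/63; P(X+Y=1) = (2/9)×(3/14) + (1/6)×(5/14) = 1/21 + 5/84 = 3/28; P(X+Y=2) = (2/9)×(1/14) + (1/6)×(3/14) + (1/6)×(5/14) = 1/63 + 1/28 + 5/84 = 1/9; P(X+Y=3) = (2/9)×(1/7) + (1/6)×(1/14) + (1/6)×(3/14) + (1/6)×(5/14) = 2/63 + 1/84 + 1/28 + 5/84 = 5/36; P(X+Y=4) = (2/9)×(3/14) + (1/6)×(1/7) + (1/6)×(1/14) + (1/6)×(3/14) + (5/18)×(5/14) = 1/21 + 1/42 + 1/84 + 1/28 + 25/252 = 55/252; P(X+Y=5) = (1/6)×(3/14) + (1/6)×(1/7) + (1/6)×(1/14) + (5/18)×(3/14) = 1/28 + 1/42 + 1/84 + 5/84 = 11/84; P(X+Y=6) = (1/6)×(3/14) + (1/6)×(1/7) + (5/18)×(1/14) = 1/28 + 1/42 + 5/252 = 5/63; P(X+Y=7) = (1/6)×(3/14) + (5/18)×(1/7) = 1/28 + 5/126 = 19/252; P(X+Y=8) = (5/18)×(3/14) = 5/84. PMF: [5/63, 3/28, 1/9, 5/36, 55/252, 11/84, 5/63, 19/252, 5/84] (sums to 1 ✓)

[5/63, 3/28, 1/9, 5/36, 55/252, 11/84, 5/63, 19/252, 5/84]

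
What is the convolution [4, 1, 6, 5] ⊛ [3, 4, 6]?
y[0] = 4×3 = 12; y[1] = 4×4 + 1×3 = 19; y[2] = 4×6 + 1×4 + 6×3 = 46; y[3] = 1×6 + 6×4 + 5×3 = 45; y[4] = 6×6 + 5×4 = 56; y[5] = 5×6 = 30

[12, 19, 46, 45, 56, 30]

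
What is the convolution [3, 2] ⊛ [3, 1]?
y[0] = 3×3 = 9; y[1] = 3×1 + 2×3 = 9; y[2] = 2×1 = 2

[9, 9, 2]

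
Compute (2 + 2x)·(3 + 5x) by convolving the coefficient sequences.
Ascending coefficients: a = [2, 2], b = [3, 5]. c[0] = 2×3 = 6; c[1] = 2×5 + 2×3 = 16; c[2] = 2×5 = 10. Result coefficients: [6, 16, 10] → 6 + 16x + 10x^2

6 + 16x + 10x^2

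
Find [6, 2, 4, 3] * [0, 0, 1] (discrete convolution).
y[0] = 6×0 = 0; y[1] = 6×0 + 2×0 = 0; y[2] = 6×1 + 2×0 + 4×0 = 6; y[3] = 2×1 + 4×0 + 3×0 = 2; y[4] = 4×1 + 3×0 = 4; y[5] = 3×1 = 3

[0, 0, 6, 2, 4, 3]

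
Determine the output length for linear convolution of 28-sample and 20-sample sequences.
Linear/full convolution length: m + n - 1 = 28 + 20 - 1 = 47

47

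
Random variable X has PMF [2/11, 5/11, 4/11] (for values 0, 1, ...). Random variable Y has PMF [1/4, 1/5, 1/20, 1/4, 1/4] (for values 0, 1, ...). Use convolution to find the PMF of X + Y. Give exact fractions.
P(X+Y=k) = Σ_i P(X=i)·P(Y=k-i) — a convolution of [2/11, 5/11, 4/11] and [1/4, 1/5, 1/20, 1/4, 1/4]. P(X+Y=0) = (2/11)×(1/4) = 1/22; P(X+Y=1) = (2/11)×(1/5) + (5/11)×(1/4) = 2/55 + 5/44 = 3/20; P(X+Y=2) = (2/11)×(1/20) + (5/11)×(1/5) + (4/11)×(1/4) = 1/110 + 1/11 + 1/11 = 21/110; P(X+Y=3) = (2/11)×(1/4) + (5/11)×(1/20) + (4/11)×(1/5) = 1/22 + 1/44 + 4/55 = 31/220; P(X+Y=4) = (2/11)×(1/4) + (5/11)×(1/4) + (4/11)×(1/20) = 1/22 + 5/44 + 1/55 = 39/220; P(X+Y=5) = (5/11)×(1/4) + (4/11)×(1/4) = 5/44 + 1/11 = 9/44; P(X+Y=6) = (4/11)×(1/4) = 1/11. PMF: [1/22, 3/20, 21/110, 31/220, 39/220, 9/44, 1/11] (sums to 1 ✓)

[1/22, 3/20, 21/110, 31/220, 39/220, 9/44, 1/11]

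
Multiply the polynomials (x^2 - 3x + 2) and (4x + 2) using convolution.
Ascending coefficients: a = [2, -3, 1], b = [2, 4]. c[0] = 2×2 = 4; c[1] = 2×4 + -3×2 = 2; c[2] = -3×4 + 1×2 = -10; c[3] = 1×4 = 4. Result coefficients: [4, 2, -10, 4] → 4x^3 - 10x^2 + 2x + 4

4x^3 - 10x^2 + 2x + 4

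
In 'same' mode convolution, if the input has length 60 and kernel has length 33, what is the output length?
'Same' mode returns an output with the same length as the input: 60

60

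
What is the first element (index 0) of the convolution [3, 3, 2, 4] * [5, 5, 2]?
Use y[k] = Σ_i a[i]·b[k-i] at k=0. y[0] = 3×5 = 15

15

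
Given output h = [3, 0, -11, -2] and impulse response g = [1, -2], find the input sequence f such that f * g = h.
Deconvolve h=[3, 0, -11, -2] by g=[1, -2]. Since g[0]=1, solve forward: f[0] = h[0] / 1 = 3; f[1] = (h[1] - 3×-2) / 1 = 6; f[2] = (h[2] - 6×-2) / 1 = 1. So f = [3, 6, 1]. Check by forward convolution: h[0] = 3×1 = 3; h[1] = 3×-2 + 6×1 = 0; h[2] = 6×-2 + 1×1 = -11; h[3] = 1×-2 = -2

[3, 6, 1]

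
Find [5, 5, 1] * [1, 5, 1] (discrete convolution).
y[0] = 5×1 = 5; y[1] = 5×5 + 5×1 = 30; y[2] = 5×1 + 5×5 + 1×1 = 31; y[3] = 5×1 + 1×5 = 10; y[4] = 1×1 = 1

[5, 30, 31, 10, 1]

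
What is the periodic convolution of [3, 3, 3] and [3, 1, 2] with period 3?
Use y[k] = Σ_j a[j]·b[(k-j) mod 3]. y[0] = 3×3 + 3×2 + 3×1 = 18; y[1] = 3×1 + 3×3 + 3×2 = 18; y[2] = 3×2 + 3×1 + 3×3 = 18. Result: [18, 18, 18]

[18, 18, 18]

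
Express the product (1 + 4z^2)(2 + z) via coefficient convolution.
Ascending coefficients: a = [1, 0, 4], b = [2, 1]. c[0] = 1×2 = 2; c[1] = 1×1 + 0×2 = 1; c[2] = 0×1 + 4×2 = 8; c[3] = 4×1 = 4. Result coefficients: [2, 1, 8, 4] → 2 + z + 8z^2 + 4z^3

2 + z + 8z^2 + 4z^3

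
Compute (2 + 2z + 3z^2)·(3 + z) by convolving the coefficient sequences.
Ascending coefficients: a = [2, 2, 3], b = [3, 1]. c[0] = 2×3 = 6; c[1] = 2×1 + 2×3 = 8; c[2] = 2×1 + 3×3 = 11; c[3] = 3×1 = 3. Result coefficients: [6, 8, 11, 3] → 6 + 8z + 11z^2 + 3z^3

6 + 8z + 11z^2 + 3z^3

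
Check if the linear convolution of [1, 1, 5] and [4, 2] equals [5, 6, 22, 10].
Recompute linear convolution of [1, 1, 5] and [4, 2]: y[0] = 1×4 = 4; y[1] = 1×2 + 1×4 = 6; y[2] = 1×2 + 5×4 = 22; y[3] = 5×2 = 10 → [4, 6, 22, 10]. Compare to given [5, 6, 22, 10]: they differ at index 0: given 5, correct 4, so answer: No

No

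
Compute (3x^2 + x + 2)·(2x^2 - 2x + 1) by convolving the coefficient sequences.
Ascending coefficients: a = [2, 1, 3], b = [1, -2, 2]. c[0] = 2×1 = 2; c[1] = 2×-2 + 1×1 = -3; c[2] = 2×2 + 1×-2 + 3×1 = 5; c[3] = 1×2 + 3×-2 = -4; c[4] = 3×2 = 6. Result coefficients: [2, -3, 5, -4, 6] → 6x^4 - 4x^3 + 5x^2 - 3x + 2

6x^4 - 4x^3 + 5x^2 - 3x + 2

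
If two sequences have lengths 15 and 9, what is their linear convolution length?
Linear/full convolution length: m + n - 1 = 15 + 9 - 1 = 23

23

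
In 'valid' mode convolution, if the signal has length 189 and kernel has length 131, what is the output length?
'Valid' mode counts only positions where the kernel fully overlaps the signal: m - n + 1 = 189 - 131 + 1 = 59

59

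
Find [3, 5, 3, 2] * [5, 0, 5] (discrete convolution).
y[0] = 3×5 = 15; y[1] = 3×0 + 5×5 = 25; y[2] = 3×5 + 5×0 + 3×5 = 30; y[3] = 5×5 + 3×0 + 2×5 = 35; y[4] = 3×5 + 2×0 = 15; y[5] = 2×5 = 10

[15, 25, 30, 35, 15, 10]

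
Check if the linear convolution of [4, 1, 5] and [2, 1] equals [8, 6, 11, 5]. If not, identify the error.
Recompute linear convolution of [4, 1, 5] and [2, 1]: y[0] = 4×2 = 8; y[1] = 4×1 + 1×2 = 6; y[2] = 1×1 + 5×2 = 11; y[3] = 5×1 = 5 → [8, 6, 11, 5]. Given [8, 6, 11, 5] matches, so answer: Yes

Yes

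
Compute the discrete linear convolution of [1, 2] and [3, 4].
y[0] = 1×3 = 3; y[1] = 1×4 + 2×3 = 10; y[2] = 2×4 = 8

[3, 10, 8]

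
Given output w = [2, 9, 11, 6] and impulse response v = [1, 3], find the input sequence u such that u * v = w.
Deconvolve w=[2, 9, 11, 6] by v=[1, 3]. Since v[0]=1, solve forward: u[0] = w[0] / 1 = 2; u[1] = (w[1] - 2×3) / 1 = 3; u[2] = (w[2] - 3×3) / 1 = 2. So u = [2, 3, 2]. Check by forward convolution: w[0] = 2×1 = 2; w[1] = 2×3 + 3×1 = 9; w[2] = 3×3 + 2×1 = 11; w[3] = 2×3 = 6

[2, 3, 2]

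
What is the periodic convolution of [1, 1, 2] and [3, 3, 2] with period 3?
Use y[k] = Σ_j a[j]·b[(k-j) mod 3]. y[0] = 1×3 + 1×2 + 2×3 = 11; y[1] = 1×3 + 1×3 + 2×2 = 10; y[2] = 1×2 + 1×3 + 2×3 = 11. Result: [11, 10, 11]

[11, 10, 11]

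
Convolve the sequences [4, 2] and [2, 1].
y[0] = 4×2 = 8; y[1] = 4×1 + 2×2 = 8; y[2] = 2×1 = 2

[8, 8, 2]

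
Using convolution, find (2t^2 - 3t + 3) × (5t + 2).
Ascending coefficients: a = [3, -3, 2], b = [2, 5]. c[0] = 3×2 = 6; c[1] = 3×5 + -3×2 = 9; c[2] = -3×5 + 2×2 = -11; c[3] = 2×5 = 10. Result coefficients: [6, 9, -11, 10] → 10t^3 - 11t^2 + 9t + 6

10t^3 - 11t^2 + 9t + 6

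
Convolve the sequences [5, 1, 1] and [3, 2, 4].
y[0] = 5×3 = 15; y[1] = 5×2 + 1×3 = 13; y[2] = 5×4 + 1×2 + 1×3 = 25; y[3] = 1×4 + 1×2 = 6; y[4] = 1×4 = 4

[15, 13, 25, 6, 4]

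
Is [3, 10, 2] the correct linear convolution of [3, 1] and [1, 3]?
Recompute linear convolution of [3, 1] and [1, 3]: y[0] = 3×1 = 3; y[1] = 3×3 + 1×1 = 10; y[2] = 1×3 = 3 → [3, 10, 3]. Compare to given [3, 10, 2]: they differ at index 2: given 2, correct 3, so answer: No

No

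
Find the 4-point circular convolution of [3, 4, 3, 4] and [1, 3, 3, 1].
Use y[k] = Σ_j a[j]·b[(k-j) mod 4]. y[0] = 3×1 + 4×1 + 3×3 + 4×3 = 28; y[1] = 3×3 + 4×1 + 3×1 + 4×3 = 28; y[2] = 3×3 + 4×3 + 3×1 + 4×1 = 28; y[3] = 3×1 + 4×3 + 3×3 + 4×1 = 28. Result: [28, 28, 28, 28]

[28, 28, 28, 28]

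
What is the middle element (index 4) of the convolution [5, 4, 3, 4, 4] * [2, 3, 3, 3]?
Use y[k] = Σ_i a[i]·b[k-i] at k=4. y[4] = 4×3 + 3×3 + 4×3 + 4×2 = 41

41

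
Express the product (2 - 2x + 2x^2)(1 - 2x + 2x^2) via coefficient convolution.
Ascending coefficients: a = [2, -2, 2], b = [1, -2, 2]. c[0] = 2×1 = 2; c[1] = 2×-2 + -2×1 = -6; c[2] = 2×2 + -2×-2 + 2×1 = 10; c[3] = -2×2 + 2×-2 = -8; c[4] = 2×2 = 4. Result coefficients: [2, -6, 10, -8, 4] → 2 - 6x + 10x^2 - 8x^3 + 4x^4

2 - 6x + 10x^2 - 8x^3 + 4x^4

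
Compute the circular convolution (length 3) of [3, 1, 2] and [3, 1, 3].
Use y[k] = Σ_j f[j]·g[(k-j) mod 3]. y[0] = 3×3 + 1×3 + 2×1 = 14; y[1] = 3×1 + 1×3 + 2×3 = 12; y[2] = 3×3 + 1×1 + 2×3 = 16. Result: [14, 12, 16]

[14, 12, 16]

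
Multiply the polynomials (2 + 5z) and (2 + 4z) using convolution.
Ascending coefficients: a = [2, 5], b = [2, 4]. c[0] = 2×2 = 4; c[1] = 2×4 + 5×2 = 18; c[2] = 5×4 = 20. Result coefficients: [4, 18, 20] → 4 + 18z + 20z^2

4 + 18z + 20z^2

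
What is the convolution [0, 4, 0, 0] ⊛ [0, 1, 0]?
y[0] = 0×0 = 0; y[1] = 0×1 + 4×0 = 0; y[2] = 0×0 + 4×1 + 0×0 = 4; y[3] = 4×0 + 0×1 + 0×0 = 0; y[4] = 0×0 + 0×1 = 0; y[5] = 0×0 = 0

[0, 0, 4, 0, 0, 0]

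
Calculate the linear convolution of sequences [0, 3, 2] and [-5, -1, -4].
y[0] = 0×-5 = 0; y[1] = 0×-1 + 3×-5 = -15; y[2] = 0×-4 + 3×-1 + 2×-5 = -13; y[3] = 3×-4 + 2×-1 = -14; y[4] = 2×-4 = -8

[0, -15, -13, -14, -8]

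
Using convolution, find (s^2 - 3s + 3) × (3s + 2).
Ascending coefficients: a = [3, -3, 1], b = [2, 3]. c[0] = 3×2 = 6; c[1] = 3×3 + -3×2 = 3; c[2] = -3×3 + 1×2 = -7; c[3] = 1×3 = 3. Result coefficients: [6, 3, -7, 3] → 3s^3 - 7s^2 + 3s + 6

3s^3 - 7s^2 + 3s + 6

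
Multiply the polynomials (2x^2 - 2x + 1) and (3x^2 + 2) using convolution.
Ascending coefficients: a = [1, -2, 2], b = [2, 0, 3]. c[0] = 1×2 = 2; c[1] = 1×0 + -2×2 = -4; c[2] = 1×3 + -2×0 + 2×2 = 7; c[3] = -2×3 + 2×0 = -6; c[4] = 2×3 = 6. Result coefficients: [2, -4, 7, -6, 6] → 6x^4 - 6x^3 + 7x^2 - 4x + 2

6x^4 - 6x^3 + 7x^2 - 4x + 2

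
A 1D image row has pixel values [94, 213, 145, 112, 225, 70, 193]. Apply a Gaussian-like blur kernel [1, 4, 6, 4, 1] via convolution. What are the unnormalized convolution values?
Convolve image row [94, 213, 145, 112, 225, 70, 193] with kernel [1, 4, 6, 4, 1]: y[0] = 94×1 = 94; y[1] = 94×4 + 213×1 = 589; y[2] = 94×6 + 213×4 + 145×1 = 1561; y[3] = 94×4 + 213×6 + 145×4 + 112×1 = 2346; y[4] = 94×1 + 213×4 + 145×6 + 112×4 + 225×1 = 2489; y[5] = 213×1 + 145×4 + 112×6 + 225×4 + 70×1 = 2435; y[6] = 145×1 + 112×4 + 225×6 + 70×4 + 193×1 = 2416; y[7] = 112×1 + 225×4 + 70×6 + 193×4 = 2204; y[8] = 225×1 + 70×4 + 193×6 = 1663; y[9] = 70×1 + 193×4 = 842; y[10] = 193×1 = 193 → [94, 589, 1561, 2346, 2489, 2435, 2416, 2204, 1663, 842, 193]. Normalization factor = sum(kernel) = 16.

[94, 589, 1561, 2346, 2489, 2435, 2416, 2204, 1663, 842, 193]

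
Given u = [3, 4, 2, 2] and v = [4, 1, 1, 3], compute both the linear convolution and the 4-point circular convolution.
Linear: y_lin[0] = 3×4 = 12; y_lin[1] = 3×1 + 4×4 = 19; y_lin[2] = 3×1 + 4×1 + 2×4 = 15; y_lin[3] = 3×3 + 4×1 + 2×1 + 2×4 = 23; y_lin[4] = 4×3 + 2×1 + 2×1 = 16; y_lin[5] = 2×3 + 2×1 = 8; y_lin[6] = 2×3 = 6 → [12, 19, 15, 23, 16, 8, 6]. Circular (length 4): y[0] = 3×4 + 4×3 + 2×1 + 2×1 = 28; y[1] = 3×1 + 4×4 + 2×3 + 2×1 = 27; y[2] = 3×1 + 4×1 + 2×4 + 2×3 = 21; y[3] = 3×3 + 4×1 + 2×1 + 2×4 = 23 → [28, 27, 21, 23]

Linear: [12, 19, 15, 23, 16, 8, 6], Circular: [28, 27, 21, 23]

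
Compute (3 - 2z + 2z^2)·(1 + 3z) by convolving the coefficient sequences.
Ascending coefficients: a = [3, -2, 2], b = [1, 3]. c[0] = 3×1 = 3; c[1] = 3×3 + -2×1 = 7; c[2] = -2×3 + 2×1 = -4; c[3] = 2×3 = 6. Result coefficients: [3, 7, -4, 6] → 3 + 7z - 4z^2 + 6z^3

3 + 7z - 4z^2 + 6z^3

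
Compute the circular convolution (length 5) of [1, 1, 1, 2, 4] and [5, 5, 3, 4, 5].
Use y[k] = Σ_j x[j]·h[(k-j) mod 5]. y[0] = 1×5 + 1×5 + 1×4 + 2×3 + 4×5 = 40; y[1] = 1×5 + 1×5 + 1×5 + 2×4 + 4×3 = 35; y[2] = 1×3 + 1×5 + 1×5 + 2×5 + 4×4 = 39; y[3] = 1×4 + 1×3 + 1×5 + 2×5 + 4×5 = 42; y[4] = 1×5 + 1×4 + 1×3 + 2×5 + 4×5 = 42. Result: [40, 35, 39, 42, 42]

[40, 35, 39, 42, 42]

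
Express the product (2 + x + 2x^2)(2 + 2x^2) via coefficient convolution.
Ascending coefficients: a = [2, 1, 2], b = [2, 0, 2]. c[0] = 2×2 = 4; c[1] = 2×0 + 1×2 = 2; c[2] = 2×2 + 1×0 + 2×2 = 8; c[3] = 1×2 + 2×0 = 2; c[4] = 2×2 = 4. Result coefficients: [4, 2, 8, 2, 4] → 4 + 2x + 8x^2 + 2x^3 + 4x^4

4 + 2x + 8x^2 + 2x^3 + 4x^4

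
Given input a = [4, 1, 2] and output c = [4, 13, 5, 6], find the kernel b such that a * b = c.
Output length 4 = len(a) + len(b) - 1 ⇒ len(b) = 2. Solve b forward using b[k] = (c[k] - Σ_{i≥1} a[i]·b[k-i]) / a[0]: b[0] = c[0] / a[0] = 4 / 4 = 1; b[1] = (c[1] - 1×1) / a[0] = (13 - 1×1) / 4 = 3. So b = [1, 3]. Forward-check [4, 1, 2] * [1, 3]: c[0] = 4×1 = 4; c[1] = 4×3 + 1×1 = 13; c[2] = 1×3 + 2×1 = 5; c[3] = 2×3 = 6 → [4, 13, 5, 6] ✓

[1, 3]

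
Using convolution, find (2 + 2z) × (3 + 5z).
Ascending coefficients: a = [2, 2], b = [3, 5]. c[0] = 2×3 = 6; c[1] = 2×5 + 2×3 = 16; c[2] = 2×5 = 10. Result coefficients: [6, 16, 10] → 6 + 16z + 10z^2

6 + 16z + 10z^2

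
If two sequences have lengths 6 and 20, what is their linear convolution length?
Linear/full convolution length: m + n - 1 = 6 + 20 - 1 = 25

25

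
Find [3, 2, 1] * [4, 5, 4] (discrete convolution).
y[0] = 3×4 = 12; y[1] = 3×5 + 2×4 = 23; y[2] = 3×4 + 2×5 + 1×4 = 26; y[3] = 2×4 + 1×5 = 13; y[4] = 1×4 = 4

[12, 23, 26, 13, 4]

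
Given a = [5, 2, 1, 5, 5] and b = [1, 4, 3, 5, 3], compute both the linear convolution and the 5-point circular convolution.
Linear: y_lin[0] = 5×1 = 5; y_lin[1] = 5×4 + 2×1 = 22; y_lin[2] = 5×3 + 2×4 + 1×1 = 24; y_lin[3] = 5×5 + 2×3 + 1×4 + 5×1 = 40; y_lin[4] = 5×3 + 2×5 + 1×3 + 5×4 + 5×1 = 53; y_lin[5] = 2×3 + 1×5 + 5×3 + 5×4 = 46; y_lin[6] = 1×3 + 5×5 + 5×3 = 43; y_lin[7] = 5×3 + 5×5 = 40; y_lin[8] = 5×3 = 15 → [5, 22, 24, 40, 53, 46, 43, 40, 15]. Circular (length 5): y[0] = 5×1 + 2×3 + 1×5 + 5×3 + 5×4 = 51; y[1] = 5×4 + 2×1 + 1×3 + 5×5 + 5×3 = 65; y[2] = 5×3 + 2×4 + 1×1 + 5×3 + 5×5 = 64; y[3] = 5×5 + 2×3 + 1×4 + 5×1 + 5×3 = 55; y[4] = 5×3 + 2×5 + 1×3 + 5×4 + 5×1 = 53 → [51, 65, 64, 55, 53]

Linear: [5, 22, 24, 40, 53, 46, 43, 40, 15], Circular: [51, 65, 64, 55, 53]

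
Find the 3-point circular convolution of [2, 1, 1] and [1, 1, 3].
Use y[k] = Σ_j u[j]·v[(k-j) mod 3]. y[0] = 2×1 + 1×3 + 1×1 = 6; y[1] = 2×1 + 1×1 + 1×3 = 6; y[2] = 2×3 + 1×1 + 1×1 = 8. Result: [6, 6, 8]

[6, 6, 8]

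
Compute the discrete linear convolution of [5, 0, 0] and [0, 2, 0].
y[0] = 5×0 = 0; y[1] = 5×2 + 0×0 = 10; y[2] = 5×0 + 0×2 + 0×0 = 0; y[3] = 0×0 + 0×2 = 0; y[4] = 0×0 = 0

[0, 10, 0, 0, 0]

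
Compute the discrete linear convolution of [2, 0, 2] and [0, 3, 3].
y[0] = 2×0 = 0; y[1] = 2×3 + 0×0 = 6; y[2] = 2×3 + 0×3 + 2×0 = 6; y[3] = 0×3 + 2×3 = 6; y[4] = 2×3 = 6

[0, 6, 6, 6, 6]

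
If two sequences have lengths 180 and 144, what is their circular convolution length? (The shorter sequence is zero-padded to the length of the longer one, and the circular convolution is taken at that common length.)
Circular convolution (zero-padding the shorter input) has length max(m, n) = max(180, 144) = 180

180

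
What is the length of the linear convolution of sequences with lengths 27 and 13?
Linear/full convolution length: m + n - 1 = 27 + 13 - 1 = 39

39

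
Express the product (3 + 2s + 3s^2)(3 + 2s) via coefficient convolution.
Ascending coefficients: a = [3, 2, 3], b = [3, 2]. c[0] = 3×3 = 9; c[1] = 3×2 + 2×3 = 12; c[2] = 2×2 + 3×3 = 13; c[3] = 3×2 = 6. Result coefficients: [9, 12, 13, 6] → 9 + 12s + 13s^2 + 6s^3

9 + 12s + 13s^2 + 6s^3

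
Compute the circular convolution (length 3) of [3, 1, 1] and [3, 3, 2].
Use y[k] = Σ_j f[j]·g[(k-j) mod 3]. y[0] = 3×3 + 1×2 + 1×3 = 14; y[1] = 3×3 + 1×3 + 1×2 = 14; y[2] = 3×2 + 1×3 + 1×3 = 12. Result: [14, 14, 12]

[14, 14, 12]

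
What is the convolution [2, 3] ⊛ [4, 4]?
y[0] = 2×4 = 8; y[1] = 2×4 + 3×4 = 20; y[2] = 3×4 = 12

[8, 20, 12]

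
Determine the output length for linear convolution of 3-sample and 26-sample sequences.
Linear/full convolution length: m + n - 1 = 3 + 26 - 1 = 28

28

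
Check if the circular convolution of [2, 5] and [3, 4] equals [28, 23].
Recompute circular convolution of [2, 5] and [3, 4]: y[0] = 2×3 + 5×4 = 26; y[1] = 2×4 + 5×3 = 23 → [26, 23]. Compare to given [28, 23]: they differ at index 0: given 28, correct 26, so answer: No

No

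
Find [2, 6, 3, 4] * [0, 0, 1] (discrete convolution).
y[0] = 2×0 = 0; y[1] = 2×0 + 6×0 = 0; y[2] = 2×1 + 6×0 + 3×0 = 2; y[3] = 6×1 + 3×0 + 4×0 = 6; y[4] = 3×1 + 4×0 = 3; y[5] = 4×1 = 4

[0, 0, 2, 6, 3, 4]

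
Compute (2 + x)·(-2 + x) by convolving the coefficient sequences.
Ascending coefficients: a = [2, 1], b = [-2, 1]. c[0] = 2×-2 = -4; c[1] = 2×1 + 1×-2 = 0; c[2] = 1×1 = 1. Result coefficients: [-4, 0, 1] → -4 + x^2

-4 + x^2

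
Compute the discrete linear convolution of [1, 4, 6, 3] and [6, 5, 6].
y[0] = 1×6 = 6; y[1] = 1×5 + 4×6 = 29; y[2] = 1×6 + 4×5 + 6×6 = 62; y[3] = 4×6 + 6×5 + 3×6 = 72; y[4] = 6×6 + 3×5 = 51; y[5] = 3×6 = 18

[6, 29, 62, 72, 51, 18]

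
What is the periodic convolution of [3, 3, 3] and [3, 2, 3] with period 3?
Use y[k] = Σ_j x[j]·h[(k-j) mod 3]. y[0] = 3×3 + 3×3 + 3×2 = 24; y[1] = 3×2 + 3×3 + 3×3 = 24; y[2] = 3×3 + 3×2 + 3×3 = 24. Result: [24, 24, 24]

[24, 24, 24]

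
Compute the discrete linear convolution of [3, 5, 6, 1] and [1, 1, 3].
y[0] = 3×1 = 3; y[1] = 3×1 + 5×1 = 8; y[2] = 3×3 + 5×1 + 6×1 = 20; y[3] = 5×3 + 6×1 + 1×1 = 22; y[4] = 6×3 + 1×1 = 19; y[5] = 1×3 = 3

[3, 8, 20, 22, 19, 3]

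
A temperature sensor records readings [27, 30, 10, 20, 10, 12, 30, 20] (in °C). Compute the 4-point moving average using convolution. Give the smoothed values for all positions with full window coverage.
4-point moving average kernel = [1, 1, 1, 1]. Apply in 'valid' mode (full window coverage): avg[0] = (27 + 30 + 10 + 20) / 4 = 21.75; avg[1] = (30 + 10 + 20 + 10) / 4 = 17.5; avg[2] = (10 + 20 + 10 + 12) / 4 = 13.0; avg[3] = (20 + 10 + 12 + 30) / 4 = 18.0; avg[4] = (10 + 12 + 30 + 20) / 4 = 18.0. Smoothed values: [21.75, 17.5, 13.0, 18.0, 18.0]

[21.75, 17.5, 13.0, 18.0, 18.0]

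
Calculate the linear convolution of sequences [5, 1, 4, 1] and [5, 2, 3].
y[0] = 5×5 = 25; y[1] = 5×2 + 1×5 = 15; y[2] = 5×3 + 1×2 + 4×5 = 37; y[3] = 1×3 + 4×2 + 1×5 = 16; y[4] = 4×3 + 1×2 = 14; y[5] = 1×3 = 3

[25, 15, 37, 16, 14, 3]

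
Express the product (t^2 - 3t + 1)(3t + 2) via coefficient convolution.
Ascending coefficients: a = [1, -3, 1], b = [2, 3]. c[0] = 1×2 = 2; c[1] = 1×3 + -3×2 = -3; c[2] = -3×3 + 1×2 = -7; c[3] = 1×3 = 3. Result coefficients: [2, -3, -7, 3] → 3t^3 - 7t^2 - 3t + 2

3t^3 - 7t^2 - 3t + 2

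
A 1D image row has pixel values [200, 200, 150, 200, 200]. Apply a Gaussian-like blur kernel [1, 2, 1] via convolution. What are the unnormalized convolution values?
Convolve image row [200, 200, 150, 200, 200] with kernel [1, 2, 1]: y[0] = 200×1 = 200; y[1] = 200×2 + 200×1 = 600; y[2] = 200×1 + 200×2 + 150×1 = 750; y[3] = 200×1 + 150×2 + 200×1 = 700; y[4] = 150×1 + 200×2 + 200×1 = 750; y[5] = 200×1 + 200×2 = 600; y[6] = 200×1 = 200 → [200, 600, 750, 700, 750, 600, 200]. Normalization factor = sum(kernel) = 4.

[200, 600, 750, 700, 750, 600, 200]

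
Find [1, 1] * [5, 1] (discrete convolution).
y[0] = 1×5 = 5; y[1] = 1×1 + 1×5 = 6; y[2] = 1×1 = 1

[5, 6, 1]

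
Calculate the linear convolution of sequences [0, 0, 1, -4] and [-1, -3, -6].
y[0] = 0×-1 = 0; y[1] = 0×-3 + 0×-1 = 0; y[2] = 0×-6 + 0×-3 + 1×-1 = -1; y[3] = 0×-6 + 1×-3 + -4×-1 = 1; y[4] = 1×-6 + -4×-3 = 6; y[5] = -4×-6 = 24

[0, 0, -1, 1, 6, 24]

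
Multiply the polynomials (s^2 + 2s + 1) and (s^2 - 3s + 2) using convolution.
Ascending coefficients: a = [1, 2, 1], b = [2, -3, 1]. c[0] = 1×2 = 2; c[1] = 1×-3 + 2×2 = 1; c[2] = 1×1 + 2×-3 + 1×2 = -3; c[3] = 2×1 + 1×-3 = -1; c[4] = 1×1 = 1. Result coefficients: [2, 1, -3, -1, 1] → s^4 - s^3 - 3s^2 + s + 2

s^4 - s^3 - 3s^2 + s + 2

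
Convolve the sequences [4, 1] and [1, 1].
y[0] = 4×1 = 4; y[1] = 4×1 + 1×1 = 5; y[2] = 1×1 = 1

[4, 5, 1]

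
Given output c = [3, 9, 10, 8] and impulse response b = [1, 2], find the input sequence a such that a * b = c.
Deconvolve c=[3, 9, 10, 8] by b=[1, 2]. Since b[0]=1, solve forward: a[0] = c[0] / 1 = 3; a[1] = (c[1] - 3×2) / 1 = 3; a[2] = (c[2] - 3×2) / 1 = 4. So a = [3, 3, 4]. Check by forward convolution: c[0] = 3×1 = 3; c[1] = 3×2 + 3×1 = 9; c[2] = 3×2 + 4×1 = 10; c[3] = 4×2 = 8

[3, 3, 4]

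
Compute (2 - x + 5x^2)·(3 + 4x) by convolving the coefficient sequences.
Ascending coefficients: a = [2, -1, 5], b = [3, 4]. c[0] = 2×3 = 6; c[1] = 2×4 + -1×3 = 5; c[2] = -1×4 + 5×3 = 11; c[3] = 5×4 = 20. Result coefficients: [6, 5, 11, 20] → 6 + 5x + 11x^2 + 20x^3

6 + 5x + 11x^2 + 20x^3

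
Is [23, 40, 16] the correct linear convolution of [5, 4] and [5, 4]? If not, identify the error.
Recompute linear convolution of [5, 4] and [5, 4]: y[0] = 5×5 = 25; y[1] = 5×4 + 4×5 = 40; y[2] = 4×4 = 16 → [25, 40, 16]. Compare to given [23, 40, 16]: they differ at index 0: given 23, correct 25, so answer: No

No. Error at index 0: given 23, correct 25.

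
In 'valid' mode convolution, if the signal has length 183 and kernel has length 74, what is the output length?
'Valid' mode counts only positions where the kernel fully overlaps the signal: m - n + 1 = 183 - 74 + 1 = 110

110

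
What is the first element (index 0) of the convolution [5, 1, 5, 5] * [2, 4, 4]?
Use y[k] = Σ_i a[i]·b[k-i] at k=0. y[0] = 5×2 = 10

10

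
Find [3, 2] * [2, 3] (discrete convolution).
y[0] = 3×2 = 6; y[1] = 3×3 + 2×2 = 13; y[2] = 2×3 = 6

[6, 13, 6]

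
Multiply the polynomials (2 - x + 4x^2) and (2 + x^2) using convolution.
Ascending coefficients: a = [2, -1, 4], b = [2, 0, 1]. c[0] = 2×2 = 4; c[1] = 2×0 + -1×2 = -2; c[2] = 2×1 + -1×0 + 4×2 = 10; c[3] = -1×1 + 4×0 = -1; c[4] = 4×1 = 4. Result coefficients: [4, -2, 10, -1, 4] → 4 - 2x + 10x^2 - x^3 + 4x^4

4 - 2x + 10x^2 - x^3 + 4x^4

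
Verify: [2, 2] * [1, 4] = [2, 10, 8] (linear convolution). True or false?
Recompute linear convolution of [2, 2] and [1, 4]: y[0] = 2×1 = 2; y[1] = 2×4 + 2×1 = 10; y[2] = 2×4 = 8 → [2, 10, 8]. Given [2, 10, 8] matches, so answer: Yes

Yes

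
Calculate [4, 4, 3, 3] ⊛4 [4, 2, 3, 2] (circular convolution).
Use y[k] = Σ_j u[j]·v[(k-j) mod 4]. y[0] = 4×4 + 4×2 + 3×3 + 3×2 = 39; y[1] = 4×2 + 4×4 + 3×2 + 3×3 = 39; y[2] = 4×3 + 4×2 + 3×4 + 3×2 = 38; y[3] = 4×2 + 4×3 + 3×2 + 3×4 = 38. Result: [39, 39, 38, 38]

[39, 39, 38, 38]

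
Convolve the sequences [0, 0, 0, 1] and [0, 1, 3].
y[0] = 0×0 = 0; y[1] = 0×1 + 0×0 = 0; y[2] = 0×3 + 0×1 + 0×0 = 0; y[3] = 0×3 + 0×1 + 1×0 = 0; y[4] = 0×3 + 1×1 = 1; y[5] = 1×3 = 3

[0, 0, 0, 0, 1, 3]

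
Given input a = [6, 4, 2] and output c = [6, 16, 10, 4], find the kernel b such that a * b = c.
Output length 4 = len(a) + len(b) - 1 ⇒ len(b) = 2. Solve b forward using b[k] = (c[k] - Σ_{i≥1} a[i]·b[k-i]) / a[0]: b[0] = c[0] / a[0] = 6 / 6 = 1; b[1] = (c[1] - 4×1) / a[0] = (16 - 4×1) / 6 = 2. So b = [1, 2]. Forward-check [6, 4, 2] * [1, 2]: c[0] = 6×1 = 6; c[1] = 6×2 + 4×1 = 16; c[2] = 4×2 + 2×1 = 10; c[3] = 2×2 = 4 → [6, 16, 10, 4] ✓

[1, 2]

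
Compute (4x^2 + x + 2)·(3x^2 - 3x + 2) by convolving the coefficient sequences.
Ascending coefficients: a = [2, 1, 4], b = [2, -3, 3]. c[0] = 2×2 = 4; c[1] = 2×-3 + 1×2 = -4; c[2] = 2×3 + 1×-3 + 4×2 = 11; c[3] = 1×3 + 4×-3 = -9; c[4] = 4×3 = 12. Result coefficients: [4, -4, 11, -9, 12] → 12x^4 - 9x^3 + 11x^2 - 4x + 4

12x^4 - 9x^3 + 11x^2 - 4x + 4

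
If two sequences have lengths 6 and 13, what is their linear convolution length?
Linear/full convolution length: m + n - 1 = 6 + 13 - 1 = 18

18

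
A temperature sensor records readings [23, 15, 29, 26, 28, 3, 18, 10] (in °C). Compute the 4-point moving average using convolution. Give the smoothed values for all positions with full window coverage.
4-point moving average kernel = [1, 1, 1, 1]. Apply in 'valid' mode (full window coverage): avg[0] = (23 + 15 + 29 + 26) / 4 = 23.25; avg[1] = (15 + 29 + 26 + 28) / 4 = 24.5; avg[2] = (29 + 26 + 28 + 3) / 4 = 21.5; avg[3] = (26 + 28 + 3 + 18) / 4 = 18.75; avg[4] = (28 + 3 + 18 + 10) / 4 = 14.75. Smoothed values: [23.25, 24.5, 21.5, 18.75, 14.75]

[23.25, 24.5, 21.5, 18.75, 14.75]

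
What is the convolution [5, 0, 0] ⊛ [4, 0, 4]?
y[0] = 5×4 = 20; y[1] = 5×0 + 0×4 = 0; y[2] = 5×4 + 0×0 + 0×4 = 20; y[3] = 0×4 + 0×0 = 0; y[4] = 0×4 = 0

[20, 0, 20, 0, 0]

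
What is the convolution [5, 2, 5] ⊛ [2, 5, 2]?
y[0] = 5×2 = 10; y[1] = 5×5 + 2×2 = 29; y[2] = 5×2 + 2×5 + 5×2 = 30; y[3] = 2×2 + 5×5 = 29; y[4] = 5×2 = 10

[10, 29, 30, 29, 10]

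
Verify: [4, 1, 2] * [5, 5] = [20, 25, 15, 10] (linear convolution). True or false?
Recompute linear convolution of [4, 1, 2] and [5, 5]: y[0] = 4×5 = 20; y[1] = 4×5 + 1×5 = 25; y[2] = 1×5 + 2×5 = 15; y[3] = 2×5 = 10 → [20, 25, 15, 10]. Given [20, 25, 15, 10] matches, so answer: Yes

Yes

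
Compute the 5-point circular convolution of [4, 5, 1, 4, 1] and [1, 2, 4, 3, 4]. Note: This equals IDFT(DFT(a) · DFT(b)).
Either evaluate y[k] = Σ_j a[j]·b[(k-j) mod 5] directly, or use IDFT(DFT(a) · DFT(b)). y[0] = 4×1 + 5×4 + 1×3 + 4×4 + 1×2 = 45; y[1] = 4×2 + 5×1 + 1×4 + 4×3 + 1×4 = 33; y[2] = 4×4 + 5×2 + 1×1 + 4×4 + 1×3 = 46; y[3] = 4×3 + 5×4 + 1×2 + 4×1 + 1×4 = 42; y[4] = 4×4 + 5×3 + 1×4 + 4×2 + 1×1 = 44. Result: [45, 33, 46, 42, 44]

[45, 33, 46, 42, 44]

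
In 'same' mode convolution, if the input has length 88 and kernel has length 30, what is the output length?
'Same' mode returns an output with the same length as the input: 88

88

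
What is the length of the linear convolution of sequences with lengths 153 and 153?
Linear/full convolution length: m + n - 1 = 153 + 153 - 1 = 305

305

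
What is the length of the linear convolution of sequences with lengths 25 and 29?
Linear/full convolution length: m + n - 1 = 25 + 29 - 1 = 53

53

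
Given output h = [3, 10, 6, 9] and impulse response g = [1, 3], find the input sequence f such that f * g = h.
Deconvolve h=[3, 10, 6, 9] by g=[1, 3]. Since g[0]=1, solve forward: f[0] = h[0] / 1 = 3; f[1] = (h[1] - 3×3) / 1 = 1; f[2] = (h[2] - 1×3) / 1 = 3. So f = [3, 1, 3]. Check by forward convolution: h[0] = 3×1 = 3; h[1] = 3×3 + 1×1 = 10; h[2] = 1×3 + 3×1 = 6; h[3] = 3×3 = 9

[3, 1, 3]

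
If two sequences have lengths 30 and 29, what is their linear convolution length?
Linear/full convolution length: m + n - 1 = 30 + 29 - 1 = 58

58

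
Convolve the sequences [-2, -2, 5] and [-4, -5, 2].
y[0] = -2×-4 = 8; y[1] = -2×-5 + -2×-4 = 18; y[2] = -2×2 + -2×-5 + 5×-4 = -14; y[3] = -2×2 + 5×-5 = -29; y[4] = 5×2 = 10

[8, 18, -14, -29, 10]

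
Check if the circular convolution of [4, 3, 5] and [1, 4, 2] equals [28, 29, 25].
Recompute circular convolution of [4, 3, 5] and [1, 4, 2]: y[0] = 4×1 + 3×2 + 5×4 = 30; y[1] = 4×4 + 3×1 + 5×2 = 29; y[2] = 4×2 + 3×4 + 5×1 = 25 → [30, 29, 25]. Compare to given [28, 29, 25]: they differ at index 0: given 28, correct 30, so answer: No

No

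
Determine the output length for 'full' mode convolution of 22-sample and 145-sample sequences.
Linear/full convolution length: m + n - 1 = 22 + 145 - 1 = 166

166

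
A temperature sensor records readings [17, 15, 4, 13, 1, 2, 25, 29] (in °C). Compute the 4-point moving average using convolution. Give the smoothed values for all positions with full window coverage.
4-point moving average kernel = [1, 1, 1, 1]. Apply in 'valid' mode (full window coverage): avg[0] = (17 + 15 + 4 + 13) / 4 = 12.25; avg[1] = (15 + 4 + 13 + 1) / 4 = 8.25; avg[2] = (4 + 13 + 1 + 2) / 4 = 5.0; avg[3] = (13 + 1 + 2 + 25) / 4 = 10.25; avg[4] = (1 + 2 + 25 + 29) / 4 = 14.25. Smoothed values: [12.25, 8.25, 5.0, 10.25, 14.25]

[12.25, 8.25, 5.0, 10.25, 14.25]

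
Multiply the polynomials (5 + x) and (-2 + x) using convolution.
Ascending coefficients: a = [5, 1], b = [-2, 1]. c[0] = 5×-2 = -10; c[1] = 5×1 + 1×-2 = 3; c[2] = 1×1 = 1. Result coefficients: [-10, 3, 1] → -10 + 3x + x^2

-10 + 3x + x^2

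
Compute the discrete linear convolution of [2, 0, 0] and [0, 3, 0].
y[0] = 2×0 = 0; y[1] = 2×3 + 0×0 = 6; y[2] = 2×0 + 0×3 + 0×0 = 0; y[3] = 0×0 + 0×3 = 0; y[4] = 0×0 = 0

[0, 6, 0, 0, 0]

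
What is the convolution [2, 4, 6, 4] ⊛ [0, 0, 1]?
y[0] = 2×0 = 0; y[1] = 2×0 + 4×0 = 0; y[2] = 2×1 + 4×0 + 6×0 = 2; y[3] = 4×1 + 6×0 + 4×0 = 4; y[4] = 6×1 + 4×0 = 6; y[5] = 4×1 = 4

[0, 0, 2, 4, 6, 4]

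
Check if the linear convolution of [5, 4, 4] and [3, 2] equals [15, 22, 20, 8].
Recompute linear convolution of [5, 4, 4] and [3, 2]: y[0] = 5×3 = 15; y[1] = 5×2 + 4×3 = 22; y[2] = 4×2 + 4×3 = 20; y[3] = 4×2 = 8 → [15, 22, 20, 8]. Given [15, 22, 20, 8] matches, so answer: Yes

Yes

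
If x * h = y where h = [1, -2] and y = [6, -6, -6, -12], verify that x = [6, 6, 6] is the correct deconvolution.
Forward-compute [6, 6, 6] * [1, -2]: y[0] = 6×1 = 6; y[1] = 6×-2 + 6×1 = -6; y[2] = 6×-2 + 6×1 = -6; y[3] = 6×-2 = -12 → [6, -6, -6, -12]. Matches given y = [6, -6, -6, -12], so verified.

Verified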